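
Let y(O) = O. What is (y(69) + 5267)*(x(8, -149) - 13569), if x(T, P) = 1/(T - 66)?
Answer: -72404276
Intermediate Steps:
x(T, P) = 1/(-66 + T)
(y(69) + 5267)*(x(8, -149) - 13569) = (69 + 5267)*(1/(-66 + 8) - 13569) = 5336*(1/(-58) - 13569) = 5336*(-1/58 - 13569) = 5336*(-787003/58) = -72404276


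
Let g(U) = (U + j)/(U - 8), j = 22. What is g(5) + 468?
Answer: 459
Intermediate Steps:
g(U) = (22 + U)/(-8 + U) (g(U) = (U + 22)/(U - 8) = (22 + U)/(-8 + U))
g(5) + 468 = (22 + 5)/(-8 + 5) + 468 = 27/(-3) + 468 = -⅓*27 + 468 = -9 + 468 = 459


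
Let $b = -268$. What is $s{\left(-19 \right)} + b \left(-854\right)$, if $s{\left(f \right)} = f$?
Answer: $228853$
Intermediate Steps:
$s{\left(-19 \right)} + b \left(-854\right) = -19 - -228872 = -19 + 228872 = 228853$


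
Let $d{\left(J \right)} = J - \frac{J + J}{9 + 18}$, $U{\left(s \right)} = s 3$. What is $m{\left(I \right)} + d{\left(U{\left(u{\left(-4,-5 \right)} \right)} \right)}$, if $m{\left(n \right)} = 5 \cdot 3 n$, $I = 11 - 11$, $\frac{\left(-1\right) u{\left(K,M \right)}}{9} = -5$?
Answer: $125$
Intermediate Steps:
$u{\left(K,M \right)} = 45$ ($u{\left(K,M \right)} = \left(-9\right) \left(-5\right) = 45$)
$I = 0$ ($I = 11 - 11 = 0$)
$U{\left(s \right)} = 3 s$
$m{\left(n \right)} = 15 n$
$d{\left(J \right)} = \frac{25 J}{27}$ ($d{\left(J \right)} = J - \frac{2 J}{27} = \frac{25 J}{27}$)
$m{\left(I \right)} + d{\left(U{\left(u{\left(-4,-5 \right)} \right)} \right)} = 15 \cdot 0 + \frac{25 \cdot 3 \cdot 45}{27} = 0 + \frac{25}{27} \cdot 135 = 0 + 125 = 125$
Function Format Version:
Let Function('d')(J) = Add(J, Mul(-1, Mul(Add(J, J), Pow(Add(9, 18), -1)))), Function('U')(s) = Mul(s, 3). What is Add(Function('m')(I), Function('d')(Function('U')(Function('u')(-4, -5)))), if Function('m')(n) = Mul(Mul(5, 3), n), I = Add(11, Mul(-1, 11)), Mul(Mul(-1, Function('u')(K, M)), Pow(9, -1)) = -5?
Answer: 125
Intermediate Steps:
Function('u')(K, M) = 45 (Function('u')(K, M) = Mul(-9, -5) = 45)
I = 0 (I = Add(11, -11) = 0)
Function('U')(s) = Mul(3, s)
Function('m')(n) = Mul(15, n)
Function('d')(J) = Mul(Rational(25, 27), J) (Function('d')(J) = Add(J, Mul(-1, Mul(Mul(2, J), Pow(27, -1)))) = Add(J, Mul(-1, Mul(Mul(2, J), Rational(1, 27)))) = Add(J, Mul(-1, Mul(Rational(2, 27), J))) = Add(J, Mul(Rational(-2, 27), J)) = Mul(Rational(25, 27), J))
Add(Function('m')(I), Function('d')(Function('U')(Function('u')(-4, -5)))) = Add(Mul(15, 0), Mul(Rational(25, 27), Mul(3, 45))) = Add(0, Mul(Rational(25, 27), 135)) = Add(0, 125) = 125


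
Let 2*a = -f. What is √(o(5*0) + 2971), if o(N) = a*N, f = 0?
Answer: √2971 ≈ 54.507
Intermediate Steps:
a = 0 (a = (-1*0)/2 = (½)*0 = 0)
o(N) = 0 (o(N) = 0*N = 0)
√(o(5*0) + 2971) = √(0 + 2971) = √2971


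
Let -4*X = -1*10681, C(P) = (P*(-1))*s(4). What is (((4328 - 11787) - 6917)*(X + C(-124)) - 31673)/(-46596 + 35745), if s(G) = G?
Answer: 45549683/10851 ≈ 4197.7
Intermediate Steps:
C(P) = -4*P (C(P) = (P*(-1))*4 = -P*4 = -4*P)
X = 10681/4 (X = -(-1)*10681/4 = -1/4*(-10681) = 10681/4 ≈ 2670.3)
(((4328 - 11787) - 6917)*(X + C(-124)) - 31673)/(-46596 + 35745) = (((4328 - 11787) - 6917)*(10681/4 - 4*(-124)) - 31673)/(-46596 + 35745) = ((-7459 - 6917)*(10681/4 + 496) - 31673)/(-10851) = (-14376*12665/4 - 31673)*(-1/10851) = (-45518010 - 31673)*(-1/10851) = -45549683*(-1/10851) = 45549683/10851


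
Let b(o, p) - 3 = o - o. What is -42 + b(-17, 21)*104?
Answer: 270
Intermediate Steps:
b(o, p) = 3 (b(o, p) = 3 + (o - o) = 3 + 0 = 3)
-42 + b(-17, 21)*104 = -42 + 3*104 = -42 + 312 = 270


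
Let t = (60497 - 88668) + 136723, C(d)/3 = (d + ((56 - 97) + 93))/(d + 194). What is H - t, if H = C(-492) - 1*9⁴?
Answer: -17151177/149 ≈ -1.1511e+5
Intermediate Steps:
C(d) = 3*(52 + d)/(194 + d) (C(d) = 3*((d + ((56 - 97) + 93))/(d + 194)) = 3*((d + (-41 + 93))/(194 + d)) = 3*((d + 52)/(194 + d)) = 3*((52 + d)/(194 + d)) = 3*(52 + d)/(194 + d))
H = -976929/149 (H = 3*(52 - 492)/(194 - 492) - 1*9⁴ = 3*(-440)/(-298) - 1*6561 = 3*(-1/298)*(-440) - 6561 = 660/149 - 6561 = -976929/149 ≈ -6556.6)
t = 108552 (t = -28171 + 136723 = 108552)
H - t = -976929/149 - 1*108552 = -976929/149 - 108552 = -17151177/149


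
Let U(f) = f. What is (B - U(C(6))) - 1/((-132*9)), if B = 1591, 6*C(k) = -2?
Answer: 1890505/1188 ≈ 1591.3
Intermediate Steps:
C(k) = -⅓ (C(k) = (⅙)*(-2) = -⅓)
(B - U(C(6))) - 1/((-132*9)) = (1591 - 1*(-⅓)) - 1/((-132*9)) = (1591 + ⅓) - 1/(-1188) = 4774/3 - 1*(-1/1188) = 4774/3 + 1/1188 = 1890505/1188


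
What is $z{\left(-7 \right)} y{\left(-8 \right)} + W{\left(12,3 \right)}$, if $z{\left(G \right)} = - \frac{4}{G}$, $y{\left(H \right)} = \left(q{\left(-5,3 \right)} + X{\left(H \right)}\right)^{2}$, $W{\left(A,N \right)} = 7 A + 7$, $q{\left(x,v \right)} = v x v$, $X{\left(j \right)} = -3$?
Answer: $\frac{9853}{7} \approx 1407.6$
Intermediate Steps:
$q{\left(x,v \right)} = x v^{2}$
$W{\left(A,N \right)} = 7 + 7 A$
$y{\left(H \right)} = 2304$ ($y{\left(H \right)} = \left(- 5 \cdot 3^{2} - 3\right)^{2} = \left(\left(-5\right) 9 - 3\right)^{2} = \left(-45 - 3\right)^{2} = \left(-48\right)^{2} = 2304$)
$z{\left(-7 \right)} y{\left(-8 \right)} + W{\left(12,3 \right)} = - \frac{4}{-7} \cdot 2304 + \left(7 + 7 \cdot 12\right) = \left(-4\right) \left(- \frac{1}{7}\right) 2304 + \left(7 + 84\right) = \frac{4}{7} \cdot 2304 + 91 = \frac{9216}{7} + 91 = \frac{9853}{7}$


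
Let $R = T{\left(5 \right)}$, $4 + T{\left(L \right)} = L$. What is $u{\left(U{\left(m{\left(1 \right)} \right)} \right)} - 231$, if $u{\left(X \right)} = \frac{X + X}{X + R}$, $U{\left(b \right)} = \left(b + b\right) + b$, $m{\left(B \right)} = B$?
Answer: $- \frac{459}{2} \approx -229.5$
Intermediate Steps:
$T{\left(L \right)} = -4 + L$
$R = 1$ ($R = -4 + 5 = 1$)
$U{\left(b \right)} = 3 b$ ($U{\left(b \right)} = 2 b + b = 3 b$)
$u{\left(X \right)} = \frac{2 X}{1 + X}$ ($u{\left(X \right)} = \frac{X + X}{X + 1} = \frac{2 X}{1 + X}$)
$u{\left(U{\left(m{\left(1 \right)} \right)} \right)} - 231 = \frac{2 \cdot 3 \cdot 1}{1 + 3 \cdot 1} - 231 = 2 \cdot 3 \frac{1}{1 + 3} - 231 = 2 \cdot 3 \cdot \frac{1}{4} - 231 = \frac{3}{2} - 231 = - \frac{459}{2}$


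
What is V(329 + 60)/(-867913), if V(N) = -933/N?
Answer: 933/337618157 ≈ 2.7635e-6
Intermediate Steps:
V(329 + 60)/(-867913) = -933/(329 + 60)/(-867913) = -933/389*(-1/867913) = 933/337618157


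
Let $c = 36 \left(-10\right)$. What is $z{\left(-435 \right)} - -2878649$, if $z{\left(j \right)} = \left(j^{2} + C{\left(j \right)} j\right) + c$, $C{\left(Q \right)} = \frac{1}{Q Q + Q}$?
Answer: $\frac{1331301075}{434} \approx 3.0675 \cdot 10^{6}$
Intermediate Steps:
$c = -360$
$C{\left(Q \right)} = \frac{1}{Q + Q^{2}}$ ($C{\left(Q \right)} = \frac{1}{Q^{2} + Q} = \frac{1}{Q + Q^{2}}$)
$z{\left(j \right)} = -360 + j^{2} + \frac{1}{1 + j}$ ($z{\left(j \right)} = \left(j^{2} + \frac{1}{j \left(1 + j\right)} j\right) - 360 = \left(j^{2} + \frac{1}{1 + j}\right) - 360 = -360 + j^{2} + \frac{1}{1 + j}$)
$z{\left(-435 \right)} - -2878649 = \frac{1 + \left(1 - 435\right) \left(-360 + \left(-435\right)^{2}\right)}{1 - 435} - -2878649 = \frac{1 - 434 \left(-360 + 189225\right)}{-434} + 2878649 = - \frac{1 - 81967410}{434} + 2878649 = \left(- \frac{1}{434}\right) \left(-81967409\right) + 2878649 = \frac{81967409}{434} + 2878649 = \frac{1331301075}{434}$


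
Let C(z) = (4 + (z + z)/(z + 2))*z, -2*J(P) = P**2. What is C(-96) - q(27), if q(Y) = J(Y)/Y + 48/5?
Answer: -270807/470 ≈ -576.19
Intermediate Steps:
J(P) = -P**2/2
C(z) = z*(4 + 2*z/(2 + z)) (C(z) = (4 + (2*z)/(2 + z))*z = (4 + 2*z/(2 + z))*z = z*(4 + 2*z/(2 + z)))
q(Y) = 48/5 - Y/2 (q(Y) = (-Y**2/2)/Y + 48/5 = -Y/2 + 48*(1/5) = -Y/2 + 48/5 = 48/5 - Y/2)
C(-96) - q(27) = 2*(-96)*(4 + 3*(-96))/(2 - 96) - (48/5 - 1/2*27) = 2*(-96)*(4 - 288)/(-94) - (48/5 - 27/2) = 2*(-96)*(-1/94)*(-284) - 1*(-39/10) = -27264/47 + 39/10 = -270807/470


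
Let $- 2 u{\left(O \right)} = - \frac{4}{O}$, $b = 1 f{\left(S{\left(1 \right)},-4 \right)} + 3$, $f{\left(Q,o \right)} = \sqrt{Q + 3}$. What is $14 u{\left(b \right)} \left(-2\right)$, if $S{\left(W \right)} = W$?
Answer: $- \frac{56}{5} \approx -11.2$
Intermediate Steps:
$f{\left(Q,o \right)} = \sqrt{3 + Q}$
$b = 5$ ($b = 1 \sqrt{3 + 1} + 3 = 1 \sqrt{4} + 3 = 1 \cdot 2 + 3 = 2 + 3 = 5$)
$u{\left(O \right)} = \frac{2}{O}$ ($u{\left(O \right)} = - \frac{\left(-4\right) \frac{1}{O}}{2} = \frac{2}{O}$)
$14 u{\left(b \right)} \left(-2\right) = 14 \cdot \frac{2}{5} \left(-2\right) = \frac{28}{5} \left(-2\right) = - \frac{56}{5}$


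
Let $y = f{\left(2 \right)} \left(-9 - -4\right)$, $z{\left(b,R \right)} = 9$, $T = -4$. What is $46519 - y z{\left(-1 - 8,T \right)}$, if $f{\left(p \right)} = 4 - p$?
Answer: $46609$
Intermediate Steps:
$y = -10$ ($y = \left(4 - 2\right) \left(-9 - -4\right) = \left(4 - 2\right) \left(-9 + 4\right) = 2 \left(-5\right) = -10$)
$46519 - y z{\left(-1 - 8,T \right)} = 46519 - \left(-10\right) 9 = 46519 - -90 = 46519 + 90 = 46609$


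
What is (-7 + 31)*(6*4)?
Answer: 576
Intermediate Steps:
(-7 + 31)*(6*4) = 24*24 = 576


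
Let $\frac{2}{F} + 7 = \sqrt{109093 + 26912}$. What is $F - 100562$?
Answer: $- \frac{6836003629}{67978} + \frac{\sqrt{136005}}{67978} \approx -1.0056 \cdot 10^{5}$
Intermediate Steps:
$F = \frac{2}{-7 + \sqrt{136005}}$ ($F = \frac{2}{-7 + \sqrt{109093 + 26912}} = \frac{2}{-7 + \sqrt{136005}} \approx 0.0055281$)
$F - 100562 = \left(\frac{7}{67978} + \frac{\sqrt{136005}}{67978}\right) - 100562 = - \frac{6836003629}{67978} + \frac{\sqrt{136005}}{67978}$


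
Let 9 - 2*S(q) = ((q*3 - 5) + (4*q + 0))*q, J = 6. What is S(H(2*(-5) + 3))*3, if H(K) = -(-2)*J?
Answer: -2817/2 ≈ -1408.5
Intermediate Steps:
H(K) = 12 (H(K) = -(-2)*6 = -1*(-12) = 12)
S(q) = 9/2 - q*(-5 + 7*q)/2 (S(q) = 9/2 - ((q*3 - 5) + (4*q + 0))*q/2 = 9/2 - ((3*q - 5) + 4*q)*q/2 = 9/2 - ((-5 + 3*q) + 4*q)*q/2 = 9/2 - (-5 + 7*q)*q/2 = 9/2 - q*(-5 + 7*q)/2)
S(H(2*(-5) + 3))*3 = (9/2 - 7/2*12² + (5/2)*12)*3 = (9/2 - 7/2*144 + 30)*3 = (9/2 - 504 + 30)*3 = -939/2*3 = -2817/2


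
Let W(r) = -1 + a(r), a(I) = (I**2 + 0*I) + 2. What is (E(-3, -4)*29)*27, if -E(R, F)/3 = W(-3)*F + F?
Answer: 103356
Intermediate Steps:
a(I) = 2 + I**2 (a(I) = (I**2 + 0) + 2 = I**2 + 2 = 2 + I**2)
W(r) = 1 + r**2 (W(r) = -1 + (2 + r**2) = 1 + r**2)
E(R, F) = -33*F (E(R, F) = -3*((1 + (-3)**2)*F + F) = -3*((1 + 9)*F + F) = -3*(10*F + F) = -33*F)
(E(-3, -4)*29)*27 = (-33*(-4)*29)*27 = (132*29)*27 = 3828*27 = 103356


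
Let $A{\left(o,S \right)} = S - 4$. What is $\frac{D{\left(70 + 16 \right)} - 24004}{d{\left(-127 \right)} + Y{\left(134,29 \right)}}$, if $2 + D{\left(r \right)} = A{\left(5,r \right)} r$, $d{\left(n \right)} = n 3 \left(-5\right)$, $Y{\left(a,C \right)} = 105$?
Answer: $- \frac{8477}{1005} \approx -8.4348$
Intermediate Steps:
$A{\left(o,S \right)} = -4 + S$
$d{\left(n \right)} = - 15 n$ ($d{\left(n \right)} = 3 n \left(-5\right) = - 15 n$)
$D{\left(r \right)} = -2 + r \left(-4 + r\right)$ ($D{\left(r \right)} = -2 + \left(-4 + r\right) r = -2 + r \left(-4 + r\right)$)
$\frac{D{\left(70 + 16 \right)} - 24004}{d{\left(-127 \right)} + Y{\left(134,29 \right)}} = \frac{\left(-2 + \left(70 + 16\right) \left(-4 + \left(70 + 16\right)\right)\right) - 24004}{\left(-15\right) \left(-127\right) + 105} = \frac{\left(-2 + 86 \left(-4 + 86\right)\right) - 24004}{1905 + 105} = \frac{\left(-2 + 86 \cdot 82\right) - 24004}{2010} = \left(\left(-2 + 7052\right) - 24004\right) \frac{1}{2010} = \left(7050 - 24004\right) \frac{1}{2010} = \left(-16954\right) \frac{1}{2010} = - \frac{8477}{1005}$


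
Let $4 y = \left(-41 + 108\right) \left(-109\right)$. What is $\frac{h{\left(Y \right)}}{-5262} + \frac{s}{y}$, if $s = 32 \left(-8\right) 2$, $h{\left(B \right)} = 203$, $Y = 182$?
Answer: $\frac{9294067}{38428386} \approx 0.24185$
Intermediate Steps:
$s = -512$ ($s = \left(-256\right) 2 = -512$)
$y = - \frac{7303}{4}$ ($y = \frac{\left(-41 + 108\right) \left(-109\right)}{4} = \frac{67 \left(-109\right)}{4} = \frac{1}{4} \left(-7303\right) = - \frac{7303}{4} \approx -1825.8$)
$\frac{h{\left(Y \right)}}{-5262} + \frac{s}{y} = \frac{203}{-5262} - \frac{512}{- \frac{7303}{4}} = 203 \left(- \frac{1}{5262}\right) - - \frac{2048}{7303} = - \frac{203}{5262} + \frac{2048}{7303} = \frac{9294067}{38428386}$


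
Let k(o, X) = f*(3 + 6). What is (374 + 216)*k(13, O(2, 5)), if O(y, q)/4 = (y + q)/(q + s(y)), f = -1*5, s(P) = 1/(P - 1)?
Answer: -26550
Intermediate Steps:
s(P) = 1/(-1 + P)
f = -5
O(y, q) = 4*(q + y)/(q + 1/(-1 + y)) (O(y, q) = 4*((y + q)/(q + 1/(-1 + y))) = 4*((q + y)/(q + 1/(-1 + y))) = 4*(q + y)/(q + 1/(-1 + y)))
k(o, X) = -45 (k(o, X) = -5*(3 + 6) = -5*9 = -45)
(374 + 216)*k(13, O(2, 5)) = (374 + 216)*(-45) = 590*(-45) = -26550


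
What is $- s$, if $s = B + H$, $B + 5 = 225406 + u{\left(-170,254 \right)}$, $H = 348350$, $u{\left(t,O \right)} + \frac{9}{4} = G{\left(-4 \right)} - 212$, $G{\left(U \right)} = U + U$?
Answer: $- \frac{2294115}{4} \approx -5.7353 \cdot 10^{5}$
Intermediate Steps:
$G{\left(U \right)} = 2 U$
$u{\left(t,O \right)} = - \frac{889}{4}$ ($u{\left(t,O \right)} = - \frac{9}{4} + \left(2 \left(-4\right) - 212\right) = - \frac{9}{4} - 220 = - \frac{889}{4}$)
$B = \frac{900715}{4}$ ($B = -5 + \left(225406 - \frac{889}{4}\right) = -5 + \frac{900735}{4} = \frac{900715}{4} \approx 2.2518 \cdot 10^{5}$)
$s = \frac{2294115}{4}$ ($s = \frac{900715}{4} + 348350 = \frac{2294115}{4} \approx 5.7353 \cdot 10^{5}$)
$- s = \left(-1\right) \frac{2294115}{4} = - \frac{2294115}{4}$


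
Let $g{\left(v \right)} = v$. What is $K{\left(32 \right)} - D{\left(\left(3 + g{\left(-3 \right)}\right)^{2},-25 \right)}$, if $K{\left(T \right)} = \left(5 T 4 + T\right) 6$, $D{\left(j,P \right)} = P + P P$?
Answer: $3432$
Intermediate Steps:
$D{\left(j,P \right)} = P + P^{2}$
$K{\left(T \right)} = 126 T$ ($K{\left(T \right)} = \left(20 T + T\right) 6 = 21 T 6 = 126 T$)
$K{\left(32 \right)} - D{\left(\left(3 + g{\left(-3 \right)}\right)^{2},-25 \right)} = 126 \cdot 32 - - 25 \left(1 - 25\right) = 4032 - \left(-25\right) \left(-24\right) = 4032 - 600 = 3432$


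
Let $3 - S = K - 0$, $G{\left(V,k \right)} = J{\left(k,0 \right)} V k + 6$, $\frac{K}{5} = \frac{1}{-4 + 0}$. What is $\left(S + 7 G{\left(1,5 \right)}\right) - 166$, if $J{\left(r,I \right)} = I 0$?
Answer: $- \frac{479}{4} \approx -119.75$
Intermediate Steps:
$J{\left(r,I \right)} = 0$
$K = - \frac{5}{4}$ ($K = \frac{5}{-4 + 0} = \frac{5}{-4} = 5 \left(- \frac{1}{4}\right) = - \frac{5}{4} \approx -1.25$)
$G{\left(V,k \right)} = 6$ ($G{\left(V,k \right)} = 0 V k + 6 = 0 k + 6 = 0 + 6 = 6$)
$S = \frac{17}{4}$ ($S = 3 - \left(- \frac{5}{4} - 0\right) = 3 - \left(- \frac{5}{4} + 0\right) = 3 - - \frac{5}{4} = 3 + \frac{5}{4} = \frac{17}{4} \approx 4.25$)
$\left(S + 7 G{\left(1,5 \right)}\right) - 166 = \left(\frac{17}{4} + 7 \cdot 6\right) - 166 = \left(\frac{17}{4} + 42\right) - 166 = \frac{185}{4} - 166 = - \frac{479}{4}$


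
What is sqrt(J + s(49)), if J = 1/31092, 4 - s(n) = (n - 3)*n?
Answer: I*sqrt(543775753227)/15546 ≈ 47.434*I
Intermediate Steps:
s(n) = 4 - n*(-3 + n) (s(n) = 4 - (n - 3)*n = 4 - (-3 + n)*n = 4 - n*(-3 + n))
J = 1/31092 ≈ 3.2163e-5
sqrt(J + s(49)) = sqrt(1/31092 + (4 - 1*49**2 + 3*49)) = sqrt(1/31092 + (4 - 1*2401 + 147)) = sqrt(1/31092 + (4 - 2401 + 147)) = sqrt(1/31092 - 2250) = sqrt(-69956999/31092) = I*sqrt(543775753227)/15546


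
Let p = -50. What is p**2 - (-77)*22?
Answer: 4194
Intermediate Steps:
p**2 - (-77)*22 = (-50)**2 - (-77)*22 = 2500 - 1*(-1694) = 2500 + 1694 = 4194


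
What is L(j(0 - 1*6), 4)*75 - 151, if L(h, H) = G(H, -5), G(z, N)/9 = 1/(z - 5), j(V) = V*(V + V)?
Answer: -826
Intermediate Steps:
j(V) = 2*V**2 (j(V) = V*(2*V) = 2*V**2)
G(z, N) = 9/(-5 + z) (G(z, N) = 9/(z - 5) = 9/(-5 + z))
L(h, H) = 9/(-5 + H)
L(j(0 - 1*6), 4)*75 - 151 = (9/(-5 + 4))*75 - 151 = (9/(-1))*75 - 151 = (9*(-1))*75 - 151 = -9*75 - 151 = -675 - 151 = -826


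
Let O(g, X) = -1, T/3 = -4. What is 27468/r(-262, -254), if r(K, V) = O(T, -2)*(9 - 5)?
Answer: -6867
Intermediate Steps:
T = -12 (T = 3*(-4) = -12)
r(K, V) = -4 (r(K, V) = -(9 - 5) = -1*4 = -4)
27468/r(-262, -254) = 27468/(-4) = 27468*(-¼) = -6867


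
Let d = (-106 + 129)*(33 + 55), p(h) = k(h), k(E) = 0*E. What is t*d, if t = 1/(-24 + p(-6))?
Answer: -253/3 ≈ -84.333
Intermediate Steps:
k(E) = 0
p(h) = 0
d = 2024 (d = 23*88 = 2024)
t = -1/24 (t = 1/(-24 + 0) = 1/(-24) = -1/24 ≈ -0.041667)
t*d = -1/24*2024 = -253/3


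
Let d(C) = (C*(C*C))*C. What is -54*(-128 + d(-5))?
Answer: -26838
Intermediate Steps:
d(C) = C⁴ (d(C) = (C*C²)*C = C³*C = C⁴)
-54*(-128 + d(-5)) = -54*(-128 + (-5)⁴) = -54*(-128 + 625) = -54*497 = -26838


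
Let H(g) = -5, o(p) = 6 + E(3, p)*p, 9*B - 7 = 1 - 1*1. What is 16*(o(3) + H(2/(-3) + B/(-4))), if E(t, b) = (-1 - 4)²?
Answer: 1216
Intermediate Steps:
B = 7/9 (B = 7/9 + (1 - 1*1)/9 = 7/9 + (1 - 1)/9 = 7/9 + (⅑)*0 = 7/9 + 0 = 7/9 ≈ 0.77778)
E(t, b) = 25 (E(t, b) = (-5)² = 25)
o(p) = 6 + 25*p
16*(o(3) + H(2/(-3) + B/(-4))) = 16*((6 + 25*3) - 5) = 16*((6 + 75) - 5) = 16*(81 - 5) = 16*76 = 1216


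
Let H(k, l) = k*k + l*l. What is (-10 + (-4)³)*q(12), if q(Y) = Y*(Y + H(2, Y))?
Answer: -142080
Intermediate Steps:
H(k, l) = k² + l²
q(Y) = Y*(4 + Y + Y²) (q(Y) = Y*(Y + (2² + Y²)) = Y*(Y + (4 + Y²)) = Y*(4 + Y + Y²))
(-10 + (-4)³)*q(12) = (-10 + (-4)³)*(12*(4 + 12 + 12²)) = (-10 - 64)*(12*(4 + 12 + 144)) = -888*160 = -74*1920 = -142080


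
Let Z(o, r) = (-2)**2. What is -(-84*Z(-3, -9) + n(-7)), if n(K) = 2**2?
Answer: 332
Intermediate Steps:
n(K) = 4
Z(o, r) = 4
-(-84*Z(-3, -9) + n(-7)) = -(-84*4 + 4) = -(-336 + 4) = -1*(-332) = 332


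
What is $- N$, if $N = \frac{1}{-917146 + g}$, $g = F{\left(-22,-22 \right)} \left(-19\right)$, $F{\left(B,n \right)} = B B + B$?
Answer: $\frac{1}{925924} \approx 1.08 \cdot 10^{-6}$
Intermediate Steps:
$F{\left(B,n \right)} = B + B^{2}$ ($F{\left(B,n \right)} = B^{2} + B = B + B^{2}$)
$g = -8778$ ($g = - 22 \left(1 - 22\right) \left(-19\right) = \left(-22\right) \left(-21\right) \left(-19\right) = 462 \left(-19\right) = -8778$)
$N = - \frac{1}{925924}$ ($N = \frac{1}{-917146 - 8778} = \frac{1}{-925924} = - \frac{1}{925924} \approx -1.08 \cdot 10^{-6}$)
$- N = \left(-1\right) \left(- \frac{1}{925924}\right) = \frac{1}{925924}$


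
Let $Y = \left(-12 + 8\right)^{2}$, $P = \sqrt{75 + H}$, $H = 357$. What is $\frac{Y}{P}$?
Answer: $\frac{4 \sqrt{3}}{9} \approx 0.7698$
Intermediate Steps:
$P = 12 \sqrt{3}$ ($P = \sqrt{75 + 357} = \sqrt{432} = 12 \sqrt{3} \approx 20.785$)
$Y = 16$ ($Y = \left(-4\right)^{2} = 16$)
$\frac{Y}{P} = \frac{16}{12 \sqrt{3}} = 16 \frac{\sqrt{3}}{36} = \frac{4 \sqrt{3}}{9}$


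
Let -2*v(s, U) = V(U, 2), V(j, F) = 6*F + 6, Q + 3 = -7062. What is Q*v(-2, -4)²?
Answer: -572265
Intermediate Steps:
Q = -7065 (Q = -3 - 7062 = -7065)
V(j, F) = 6 + 6*F
v(s, U) = -9 (v(s, U) = -(6 + 6*2)/2 = -(6 + 12)/2 = -½*18 = -9)
Q*v(-2, -4)² = -7065*(-9)² = -7065*81 = -572265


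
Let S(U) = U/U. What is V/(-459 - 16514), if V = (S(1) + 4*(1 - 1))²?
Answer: -1/16973 ≈ -5.8917e-5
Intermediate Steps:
S(U) = 1
V = 1 (V = (1 + 4*(1 - 1))² = (1 + 4*0)² = (1 + 0)² = 1² = 1)
V/(-459 - 16514) = 1/(-459 - 16514) = 1/(-16973) = -1/16973*1 = -1/16973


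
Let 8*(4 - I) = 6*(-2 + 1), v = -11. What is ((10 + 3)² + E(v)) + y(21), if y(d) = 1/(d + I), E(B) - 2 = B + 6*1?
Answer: 17102/103 ≈ 166.04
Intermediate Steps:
E(B) = 8 + B (E(B) = 2 + (B + 6*1) = 2 + (B + 6) = 2 + (6 + B) = 8 + B)
I = 19/4 (I = 4 - 3*(-2 + 1)/4 = 4 - 3*(-1)/4 = 4 - ⅛*(-6) = 4 + ¾ = 19/4 ≈ 4.7500)
y(d) = 1/(19/4 + d) (y(d) = 1/(d + 19/4) = 1/(19/4 + d))
((10 + 3)² + E(v)) + y(21) = ((10 + 3)² + (8 - 11)) + 4/(19 + 4*21) = (13² - 3) + 4/(19 + 84) = (169 - 3) + 4/103 = 166 + 4*(1/103) = 166 + 4/103 = 17102/103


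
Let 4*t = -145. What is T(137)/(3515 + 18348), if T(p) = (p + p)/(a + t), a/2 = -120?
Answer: -1096/24158615 ≈ -4.5367e-5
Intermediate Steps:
t = -145/4 (t = (¼)*(-145) = -145/4 ≈ -36.250)
a = -240 (a = 2*(-120) = -240)
T(p) = -8*p/1105 (T(p) = (p + p)/(-240 - 145/4) = (2*p)/(-1105/4) = (2*p)*(-4/1105) = -8*p/1105)
T(137)/(3515 + 18348) = (-8/1105*137)/(3515 + 18348) = -1096/1105/21863 = -1096/1105*1/21863 = -1096/24158615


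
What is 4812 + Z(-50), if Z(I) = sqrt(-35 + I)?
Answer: 4812 + I*sqrt(85) ≈ 4812.0 + 9.2195*I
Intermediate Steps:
4812 + Z(-50) = 4812 + sqrt(-35 - 50) = 4812 + sqrt(-85) = 4812 + I*sqrt(85)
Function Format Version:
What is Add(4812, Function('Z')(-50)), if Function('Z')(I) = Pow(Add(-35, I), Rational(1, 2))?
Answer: Add(4812, Mul(I, Pow(85, Rational(1, 2)))) ≈ Add(4812.0, Mul(9.2195, I))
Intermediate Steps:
Add(4812, Function('Z')(-50)) = Add(4812, Pow(Add(-35, -50), Rational(1, 2))) = Add(4812, Pow(-85, Rational(1, 2))) = Add(4812, Mul(I, Pow(85, Rational(1, 2))))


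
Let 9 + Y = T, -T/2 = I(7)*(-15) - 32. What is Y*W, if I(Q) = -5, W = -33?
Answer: 3135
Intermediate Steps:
T = -86 (T = -2*(-5*(-15) - 32) = -2*(75 - 32) = -2*43 = -86)
Y = -95 (Y = -9 - 86 = -95)
Y*W = -95*(-33) = 3135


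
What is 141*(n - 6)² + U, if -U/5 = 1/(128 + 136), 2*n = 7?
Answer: 232645/264 ≈ 881.23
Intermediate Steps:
n = 7/2 (n = (½)*7 = 7/2 ≈ 3.5000)
U = -5/264 (U = -5/(128 + 136) = -5/264 ≈ -0.018939)
141*(n - 6)² + U = 141*(7/2 - 6)² - 5/264 = 141*(-5/2)² - 5/264 = 141*(25/4) - 5/264 = 3525/4 - 5/264 = 232645/264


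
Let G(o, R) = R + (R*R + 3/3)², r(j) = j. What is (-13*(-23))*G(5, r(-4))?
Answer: 85215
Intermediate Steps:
G(o, R) = R + (1 + R²)² (G(o, R) = R + (R² + 3*(⅓))² = R + (R² + 1)² = R + (1 + R²)²)
(-13*(-23))*G(5, r(-4)) = (-13*(-23))*(-4 + (1 + (-4)²)²) = 299*(-4 + (1 + 16)²) = 299*(-4 + 17²) = 299*(-4 + 289) = 299*285 = 85215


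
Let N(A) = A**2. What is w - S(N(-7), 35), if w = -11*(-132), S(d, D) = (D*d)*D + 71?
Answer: -58644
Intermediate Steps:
S(d, D) = 71 + d*D**2 (S(d, D) = d*D**2 + 71 = 71 + d*D**2)
w = 1452
w - S(N(-7), 35) = 1452 - (71 + (-7)**2*35**2) = 1452 - (71 + 49*1225) = 1452 - (71 + 60025) = 1452 - 1*60096 = 1452 - 60096 = -58644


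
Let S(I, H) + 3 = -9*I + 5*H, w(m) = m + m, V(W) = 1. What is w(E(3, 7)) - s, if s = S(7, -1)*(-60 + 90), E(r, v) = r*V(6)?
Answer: 2136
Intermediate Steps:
E(r, v) = r (E(r, v) = r*1 = r)
w(m) = 2*m
S(I, H) = -3 - 9*I + 5*H (S(I, H) = -3 + (-9*I + 5*H) = -3 - 9*I + 5*H)
s = -2130 (s = (-3 - 9*7 + 5*(-1))*(-60 + 90) = (-3 - 63 - 5)*30 = -71*30 = -2130)
w(E(3, 7)) - s = 2*3 - 1*(-2130) = 6 + 2130 = 2136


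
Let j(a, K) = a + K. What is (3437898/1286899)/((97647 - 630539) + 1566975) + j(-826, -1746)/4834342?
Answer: -32132978482168/60691988587585519 ≈ -0.00052944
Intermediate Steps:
j(a, K) = K + a
(3437898/1286899)/((97647 - 630539) + 1566975) + j(-826, -1746)/4834342 = (3437898/1286899)/((97647 - 630539) + 1566975) + (-1746 - 826)/4834342 = (3437898*(1/1286899))/(-532892 + 1566975) - 2572*1/4834342 = (3437898/1286899)/1034083 - 1286/2417171 = (3437898/1286899)*(1/1034083) - 1286/2417171 = 64866/25108686389 - 1286/2417171 = -32132978482168/60691988587585519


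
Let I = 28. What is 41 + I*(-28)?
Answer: -743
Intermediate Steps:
41 + I*(-28) = 41 + 28*(-28) = 41 - 784 = -743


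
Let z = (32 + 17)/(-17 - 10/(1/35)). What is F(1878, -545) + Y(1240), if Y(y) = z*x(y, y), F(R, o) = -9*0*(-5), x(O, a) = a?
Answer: -60760/367 ≈ -165.56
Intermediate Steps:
F(R, o) = 0 (F(R, o) = 0*(-5) = 0)
z = -49/367 (z = 49/(-17 - 10/1/35) = 49/(-17 - 10*35) = 49/(-17 - 350) = 49/(-367) = 49*(-1/367) = -49/367 ≈ -0.13351)
Y(y) = -49*y/367
F(1878, -545) + Y(1240) = 0 - 49/367*1240 = 0 - 60760/367 = -60760/367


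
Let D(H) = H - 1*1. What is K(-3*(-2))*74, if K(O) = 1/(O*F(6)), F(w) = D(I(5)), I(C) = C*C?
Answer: 37/72 ≈ 0.51389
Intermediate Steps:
I(C) = C**2
D(H) = -1 + H (D(H) = H - 1 = -1 + H)
F(w) = 24 (F(w) = -1 + 5**2 = -1 + 25 = 24)
K(O) = 1/(24*O) (K(O) = 1/(O*24) = 1/(24*O))
K(-3*(-2))*74 = (1/(24*((-3*(-2)))))*74 = ((1/24)/6)*74 = ((1/24)*(1/6))*74 = (1/144)*74 = 37/72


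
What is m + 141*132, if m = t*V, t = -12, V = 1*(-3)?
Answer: 18648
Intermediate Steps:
V = -3
m = 36 (m = -12*(-3) = 36)
m + 141*132 = 36 + 141*132 = 36 + 18612 = 18648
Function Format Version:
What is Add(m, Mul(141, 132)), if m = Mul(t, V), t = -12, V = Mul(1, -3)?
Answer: 18648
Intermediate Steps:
V = -3
m = 36 (m = Mul(-12, -3) = 36)
Add(m, Mul(141, 132)) = Add(36, Mul(141, 132)) = Add(36, 18612) = 18648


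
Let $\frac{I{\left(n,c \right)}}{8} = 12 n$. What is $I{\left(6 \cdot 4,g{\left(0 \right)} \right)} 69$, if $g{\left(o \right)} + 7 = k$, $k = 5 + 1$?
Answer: $158976$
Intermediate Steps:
$k = 6$
$g{\left(o \right)} = -1$ ($g{\left(o \right)} = -7 + 6 = -1$)
$I{\left(n,c \right)} = 96 n$ ($I{\left(n,c \right)} = 8 \cdot 12 n = 96 n$)
$I{\left(6 \cdot 4,g{\left(0 \right)} \right)} 69 = 96 \cdot 6 \cdot 4 \cdot 69 = 96 \cdot 24 \cdot 69 = 2304 \cdot 69 = 158976$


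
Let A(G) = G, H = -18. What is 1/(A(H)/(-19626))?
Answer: 3271/3 ≈ 1090.3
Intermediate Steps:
1/(A(H)/(-19626)) = 1/(-18/(-19626)) = 1/(-18*(-1/19626)) = 1/(3/3271) = 3271/3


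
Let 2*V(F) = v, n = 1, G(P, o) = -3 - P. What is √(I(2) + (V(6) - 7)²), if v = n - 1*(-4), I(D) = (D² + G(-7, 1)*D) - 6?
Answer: √105/2 ≈ 5.1235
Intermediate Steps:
I(D) = -6 + D² + 4*D (I(D) = (D² + (-3 - 1*(-7))*D) - 6 = (D² + (-3 + 7)*D) - 6 = (D² + 4*D) - 6 = -6 + D² + 4*D)
v = 5 (v = 1 - 1*(-4) = 1 + 4 = 5)
V(F) = 5/2 (V(F) = (½)*5 = 5/2)
√(I(2) + (V(6) - 7)²) = √((-6 + 2² + 4*2) + (5/2 - 7)²) = √((-6 + 4 + 8) + (-9/2)²) = √(6 + 81/4) = √(105/4) = √105/2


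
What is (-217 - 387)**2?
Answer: 364816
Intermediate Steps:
(-217 - 387)**2 = (-604)**2 = 364816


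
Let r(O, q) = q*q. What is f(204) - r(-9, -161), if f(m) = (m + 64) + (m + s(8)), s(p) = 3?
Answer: -25446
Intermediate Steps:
r(O, q) = q²
f(m) = 67 + 2*m (f(m) = (m + 64) + (m + 3) = (64 + m) + (3 + m) = 67 + 2*m)
f(204) - r(-9, -161) = (67 + 2*204) - 1*(-161)² = (67 + 408) - 1*25921 = 475 - 25921 = -25446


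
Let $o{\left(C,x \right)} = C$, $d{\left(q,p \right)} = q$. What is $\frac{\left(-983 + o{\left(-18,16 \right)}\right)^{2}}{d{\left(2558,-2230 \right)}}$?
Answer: $\frac{1002001}{2558} \approx 391.71$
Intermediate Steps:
$\frac{\left(-983 + o{\left(-18,16 \right)}\right)^{2}}{d{\left(2558,-2230 \right)}} = \frac{\left(-983 - 18\right)^{2}}{2558} = \left(-1001\right)^{2} \cdot \frac{1}{2558} = 1002001 \cdot \frac{1}{2558} = \frac{1002001}{2558}$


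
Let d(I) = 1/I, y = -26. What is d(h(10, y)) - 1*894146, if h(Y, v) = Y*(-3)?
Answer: -26824381/30 ≈ -8.9415e+5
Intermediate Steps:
h(Y, v) = -3*Y
d(h(10, y)) - 1*894146 = 1/(-3*10) - 1*894146 = 1/(-30) - 894146 = -1/30 - 894146 = -26824381/30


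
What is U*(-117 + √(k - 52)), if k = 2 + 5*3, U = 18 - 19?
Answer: 117 - I*√35 ≈ 117.0 - 5.9161*I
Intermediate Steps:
U = -1
k = 17 (k = 2 + 15 = 17)
U*(-117 + √(k - 52)) = -(-117 + √(17 - 52)) = -(-117 + √(-35)) = -(-117 + I*√35) = 117 - I*√35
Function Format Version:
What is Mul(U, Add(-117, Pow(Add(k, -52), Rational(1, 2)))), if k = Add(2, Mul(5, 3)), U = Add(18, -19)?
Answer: Add(117, Mul(-1, I, Pow(35, Rational(1, 2)))) ≈ Add(117.00, Mul(-5.9161, I))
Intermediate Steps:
U = -1
k = 17 (k = Add(2, 15) = 17)
Mul(U, Add(-117, Pow(Add(k, -52), Rational(1, 2)))) = Mul(-1, Add(-117, Pow(Add(17, -52), Rational(1, 2)))) = Mul(-1, Add(-117, Pow(-35, Rational(1, 2)))) = Mul(-1, Add(-117, Mul(I, Pow(35, Rational(1, 2))))) = Add(117, Mul(-1, I, Pow(35, Rational(1, 2))))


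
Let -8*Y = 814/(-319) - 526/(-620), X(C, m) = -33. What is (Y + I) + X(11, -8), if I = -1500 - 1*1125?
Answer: -191148047/71920 ≈ -2657.8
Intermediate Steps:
I = -2625 (I = -1500 - 1125 = -2625)
Y = 15313/71920 (Y = -(814/(-319) - 526/(-620))/8 = -(814*(-1/319) - 526*(-1/620))/8 = -(-74/29 + 263/310)/8 = -⅛*(-15313/8990) = 15313/71920 ≈ 0.21292)
(Y + I) + X(11, -8) = (15313/71920 - 2625) - 33 = -188774687/71920 - 33 = -191148047/71920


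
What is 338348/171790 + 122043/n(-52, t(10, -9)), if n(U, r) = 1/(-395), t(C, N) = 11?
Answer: -4140738807401/85895 ≈ -4.8207e+7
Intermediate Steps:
n(U, r) = -1/395
338348/171790 + 122043/n(-52, t(10, -9)) = 338348/171790 + 122043/(-1/395) = 338348*(1/171790) + 122043*(-395) = 169174/85895 - 48206985 = -4140738807401/85895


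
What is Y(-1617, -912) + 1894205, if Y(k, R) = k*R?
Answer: 3368909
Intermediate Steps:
Y(k, R) = R*k
Y(-1617, -912) + 1894205 = -912*(-1617) + 1894205 = 1474704 + 1894205 = 3368909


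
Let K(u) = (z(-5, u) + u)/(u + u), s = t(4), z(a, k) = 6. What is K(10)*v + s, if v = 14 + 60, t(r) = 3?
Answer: 311/5 ≈ 62.200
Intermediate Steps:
s = 3
v = 74
K(u) = (6 + u)/(2*u) (K(u) = (6 + u)/(u + u) = (6 + u)/((2*u)) = (6 + u)*(1/(2*u)) = (6 + u)/(2*u))
K(10)*v + s = ((1/2)*(6 + 10)/10)*74 + 3 = ((1/2)*(1/10)*16)*74 + 3 = (4/5)*74 + 3 = 296/5 + 3 = 311/5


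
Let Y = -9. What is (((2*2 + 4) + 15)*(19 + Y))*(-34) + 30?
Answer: -7790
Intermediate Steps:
(((2*2 + 4) + 15)*(19 + Y))*(-34) + 30 = (((2*2 + 4) + 15)*(19 - 9))*(-34) + 30 = (((4 + 4) + 15)*10)*(-34) + 30 = ((8 + 15)*10)*(-34) + 30 = (23*10)*(-34) + 30 = 230*(-34) + 30 = -7820 + 30 = -7790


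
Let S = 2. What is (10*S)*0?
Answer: 0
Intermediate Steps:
(10*S)*0 = (10*2)*0 = 20*0 = 0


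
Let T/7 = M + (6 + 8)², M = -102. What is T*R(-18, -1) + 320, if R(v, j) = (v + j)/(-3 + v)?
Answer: 2746/3 ≈ 915.33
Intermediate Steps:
R(v, j) = (j + v)/(-3 + v)
T = 658 (T = 7*(-102 + (6 + 8)²) = 7*(-102 + 14²) = 7*(-102 + 196) = 7*94 = 658)
T*R(-18, -1) + 320 = 658*((-1 - 18)/(-3 - 18)) + 320 = 658*(-19/(-21)) + 320 = 658*(-1/21*(-19)) + 320 = 658*(19/21) + 320 = 1786/3 + 320 = 2746/3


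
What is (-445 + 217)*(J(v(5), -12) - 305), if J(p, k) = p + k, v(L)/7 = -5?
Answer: 80256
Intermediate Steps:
v(L) = -35 (v(L) = 7*(-5) = -35)
J(p, k) = k + p
(-445 + 217)*(J(v(5), -12) - 305) = (-445 + 217)*((-12 - 35) - 305) = -228*(-47 - 305) = -228*(-352) = 80256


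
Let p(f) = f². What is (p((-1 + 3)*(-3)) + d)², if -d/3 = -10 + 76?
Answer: 26244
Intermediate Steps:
d = -198 (d = -3*(-10 + 76) = -3*66 = -198)
(p((-1 + 3)*(-3)) + d)² = (((-1 + 3)*(-3))² - 198)² = ((2*(-3))² - 198)² = ((-6)² - 198)² = (36 - 198)² = (-162)² = 26244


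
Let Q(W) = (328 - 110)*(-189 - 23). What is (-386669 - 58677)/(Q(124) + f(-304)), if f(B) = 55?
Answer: 445346/46161 ≈ 9.6477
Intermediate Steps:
Q(W) = -46216 (Q(W) = 218*(-212) = -46216)
(-386669 - 58677)/(Q(124) + f(-304)) = (-386669 - 58677)/(-46216 + 55) = -445346/(-46161) = -445346*(-1/46161) = 445346/46161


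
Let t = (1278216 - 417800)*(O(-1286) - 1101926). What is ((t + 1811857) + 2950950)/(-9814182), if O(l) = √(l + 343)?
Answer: 135444285487/1402026 - 430208*I*√943/4907091 ≈ 96606.0 - 2.6922*I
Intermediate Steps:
O(l) = √(343 + l)
t = -948114761216 + 860416*I*√943 (t = (1278216 - 417800)*(√(343 - 1286) - 1101926) = 860416*(√(-943) - 1101926) = 860416*(I*√943 - 1101926) = 860416*(-1101926 + I*√943) = -948114761216 + 860416*I*√943 ≈ -9.4812e+11 + 2.6422e+7*I)
((t + 1811857) + 2950950)/(-9814182) = (((-948114761216 + 860416*I*√943) + 1811857) + 2950950)/(-9814182) = ((-948112949359 + 860416*I*√943) + 2950950)*(-1/9814182) = (-948109998409 + 860416*I*√943)*(-1/9814182) = 135444285487/1402026 - 430208*I*√943/4907091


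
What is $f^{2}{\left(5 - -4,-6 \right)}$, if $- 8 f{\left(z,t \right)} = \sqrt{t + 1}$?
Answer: $- \frac{5}{64} \approx -0.078125$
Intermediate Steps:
$f{\left(z,t \right)} = - \frac{\sqrt{1 + t}}{8}$ ($f{\left(z,t \right)} = - \frac{\sqrt{t + 1}}{8} = - \frac{\sqrt{1 + t}}{8}$)
$f^{2}{\left(5 - -4,-6 \right)} = \left(- \frac{\sqrt{1 - 6}}{8}\right)^{2} = \left(- \frac{\sqrt{-5}}{8}\right)^{2} = \left(- \frac{i \sqrt{5}}{8}\right)^{2} = - \frac{5}{64}$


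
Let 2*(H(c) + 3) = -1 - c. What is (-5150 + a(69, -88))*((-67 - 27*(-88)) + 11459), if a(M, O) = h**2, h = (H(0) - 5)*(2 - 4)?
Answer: -66926248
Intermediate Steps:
H(c) = -7/2 - c/2 (H(c) = -3 + (-1 - c)/2 = -3 + (-1/2 - c/2) = -7/2 - c/2)
h = 17 (h = ((-7/2 - 1/2*0) - 5)*(2 - 4) = ((-7/2 + 0) - 5)*(-2) = (-7/2 - 5)*(-2) = -17/2*(-2) = 17)
a(M, O) = 289 (a(M, O) = 17**2 = 289)
(-5150 + a(69, -88))*((-67 - 27*(-88)) + 11459) = (-5150 + 289)*((-67 - 27*(-88)) + 11459) = -4861*((-67 + 2376) + 11459) = -4861*(2309 + 11459) = -4861*13768 = -66926248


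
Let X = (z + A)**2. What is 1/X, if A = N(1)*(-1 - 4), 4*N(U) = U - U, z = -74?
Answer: 1/5476 ≈ 0.00018262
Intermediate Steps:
N(U) = 0 (N(U) = (U - U)/4 = (1/4)*0 = 0)
A = 0 (A = 0*(-1 - 4) = 0*(-5) = 0)
X = 5476 (X = (-74 + 0)**2 = (-74)**2 = 5476)
1/X = 1/5476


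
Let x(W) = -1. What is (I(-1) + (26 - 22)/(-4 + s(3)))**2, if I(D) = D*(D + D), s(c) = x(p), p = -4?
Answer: 36/25 ≈ 1.4400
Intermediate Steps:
s(c) = -1
I(D) = 2*D**2 (I(D) = D*(2*D) = 2*D**2)
(I(-1) + (26 - 22)/(-4 + s(3)))**2 = (2*(-1)**2 + (26 - 22)/(-4 - 1))**2 = (2*1 + 4/(-5))**2 = (2 + 4*(-1/5))**2 = (2 - 4/5)**2 = (6/5)**2 = 36/25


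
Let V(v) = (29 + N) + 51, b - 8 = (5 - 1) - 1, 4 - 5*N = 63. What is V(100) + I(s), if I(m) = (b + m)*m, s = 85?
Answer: 41141/5 ≈ 8228.2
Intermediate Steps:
N = -59/5 (N = ⅘ - ⅕*63 = ⅘ - 63/5 = -59/5 ≈ -11.800)
b = 11 (b = 8 + ((5 - 1) - 1) = 8 + (4 - 1) = 8 + 3 = 11)
V(v) = 341/5 (V(v) = (29 - 59/5) + 51 = 86/5 + 51 = 341/5)
I(m) = m*(11 + m) (I(m) = (11 + m)*m = m*(11 + m))
V(100) + I(s) = 341/5 + 85*(11 + 85) = 341/5 + 85*96 = 341/5 + 8160 = 41141/5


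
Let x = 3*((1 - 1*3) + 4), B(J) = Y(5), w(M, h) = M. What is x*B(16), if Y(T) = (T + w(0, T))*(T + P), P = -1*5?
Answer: 0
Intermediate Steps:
P = -5
Y(T) = T*(-5 + T) (Y(T) = (T + 0)*(T - 5) = T*(-5 + T))
B(J) = 0 (B(J) = 5*(-5 + 5) = 5*0 = 0)
x = 6 (x = 3*((1 - 3) + 4) = 3*(-2 + 4) = 3*2 = 6)
x*B(16) = 6*0 = 0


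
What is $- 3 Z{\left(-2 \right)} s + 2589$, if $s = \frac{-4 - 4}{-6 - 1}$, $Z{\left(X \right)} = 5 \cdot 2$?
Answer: $\frac{17883}{7} \approx 2554.7$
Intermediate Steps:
$Z{\left(X \right)} = 10$
$s = \frac{8}{7}$ ($s = - \frac{8}{-7} = \left(-8\right) \left(- \frac{1}{7}\right) = \frac{8}{7} \approx 1.1429$)
$- 3 Z{\left(-2 \right)} s + 2589 = \left(-3\right) 10 \cdot \frac{8}{7} + 2589 = \left(-30\right) \frac{8}{7} + 2589 = - \frac{240}{7} + 2589 = \frac{17883}{7}$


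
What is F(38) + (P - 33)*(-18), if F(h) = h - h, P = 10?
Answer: 414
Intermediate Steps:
F(h) = 0
F(38) + (P - 33)*(-18) = 0 + (10 - 33)*(-18) = 0 - 23*(-18) = 0 + 414 = 414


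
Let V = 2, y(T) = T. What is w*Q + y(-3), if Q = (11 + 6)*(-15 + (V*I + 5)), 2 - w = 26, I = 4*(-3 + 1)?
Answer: 10605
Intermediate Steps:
I = -8 (I = 4*(-2) = -8)
w = -24 (w = 2 - 1*26 = 2 - 26 = -24)
Q = -442 (Q = (11 + 6)*(-15 + (2*(-8) + 5)) = 17*(-15 + (-16 + 5)) = 17*(-15 - 11) = 17*(-26) = -442)
w*Q + y(-3) = -24*(-442) - 3 = 10608 - 3 = 10605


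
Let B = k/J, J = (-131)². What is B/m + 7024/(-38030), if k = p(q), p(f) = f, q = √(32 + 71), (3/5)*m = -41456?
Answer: -3512/19015 - 3*√103/3557132080 ≈ -0.18470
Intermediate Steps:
m = -207280/3 (m = (5/3)*(-41456) = -207280/3 ≈ -69093.)
q = √103 ≈ 10.149
J = 17161
k = √103 ≈ 10.149
B = √103/17161 ≈ 0.00059139
B/m + 7024/(-38030) = (√103/17161)/(-207280/3) + 7024/(-38030) = (√103/17161)*(-3/207280) + 7024*(-1/38030) = -3*√103/3557132080 - 3512/19015 = -3512/19015 - 3*√103/3557132080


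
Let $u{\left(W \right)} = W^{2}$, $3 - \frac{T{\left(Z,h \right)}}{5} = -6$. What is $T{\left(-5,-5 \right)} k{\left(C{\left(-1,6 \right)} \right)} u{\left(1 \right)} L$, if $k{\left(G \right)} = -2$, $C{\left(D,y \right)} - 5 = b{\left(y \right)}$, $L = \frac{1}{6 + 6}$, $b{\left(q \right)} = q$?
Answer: $- \frac{15}{2} \approx -7.5$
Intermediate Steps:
$L = \frac{1}{12} \approx 0.083333$
$T{\left(Z,h \right)} = 45$ ($T{\left(Z,h \right)} = 15 - -30 = 15 + 30 = 45$)
$C{\left(D,y \right)} = 5 + y$
$T{\left(-5,-5 \right)} k{\left(C{\left(-1,6 \right)} \right)} u{\left(1 \right)} L = 45 - 2 \cdot 1^{2} \cdot \frac{1}{12} = 45 \left(-2\right) 1 \cdot \frac{1}{12} = 45 \left(\left(-2\right) \frac{1}{12}\right) = 45 \left(- \frac{1}{6}\right) = - \frac{15}{2}$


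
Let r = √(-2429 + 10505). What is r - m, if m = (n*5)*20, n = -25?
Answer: 2500 + 2*√2019 ≈ 2589.9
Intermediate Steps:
r = 2*√2019 (r = √8076 = 2*√2019 ≈ 89.867)
m = -2500 (m = -25*5*20 = -125*20 = -2500)
r - m = 2*√2019 - 1*(-2500) = 2*√2019 + 2500 = 2500 + 2*√2019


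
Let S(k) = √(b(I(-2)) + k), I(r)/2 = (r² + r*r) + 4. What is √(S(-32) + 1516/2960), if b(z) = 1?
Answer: √(70115 + 136900*I*√31)/370 ≈ 1.7469 + 1.5936*I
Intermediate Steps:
I(r) = 8 + 4*r² (I(r) = 2*((r² + r*r) + 4) = 2*((r² + r²) + 4) = 2*(2*r² + 4) = 2*(4 + 2*r²) = 8 + 4*r²)
S(k) = √(1 + k)
√(S(-32) + 1516/2960) = √(√(1 - 32) + 1516/2960) = √(√(-31) + 1516*(1/2960)) = √(I*√31 + 379/740) = √(379/740 + I*√31)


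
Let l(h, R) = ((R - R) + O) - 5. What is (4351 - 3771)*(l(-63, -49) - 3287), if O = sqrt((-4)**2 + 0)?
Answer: -1907040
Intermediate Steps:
O = 4 (O = sqrt(16 + 0) = sqrt(16) = 4)
l(h, R) = -1 (l(h, R) = ((R - R) + 4) - 5 = (0 + 4) - 5 = 4 - 5 = -1)
(4351 - 3771)*(l(-63, -49) - 3287) = (4351 - 3771)*(-1 - 3287) = 580*(-3288) = -1907040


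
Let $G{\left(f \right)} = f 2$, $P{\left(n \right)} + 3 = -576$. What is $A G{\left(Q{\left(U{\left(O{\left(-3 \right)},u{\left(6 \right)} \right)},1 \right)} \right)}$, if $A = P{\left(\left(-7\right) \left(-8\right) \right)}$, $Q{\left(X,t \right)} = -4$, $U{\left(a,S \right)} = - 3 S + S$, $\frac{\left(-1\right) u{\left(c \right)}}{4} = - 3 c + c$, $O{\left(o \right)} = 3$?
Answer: $4632$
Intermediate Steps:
$P{\left(n \right)} = -579$ ($P{\left(n \right)} = -3 - 576 = -579$)
$u{\left(c \right)} = 8 c$ ($u{\left(c \right)} = - 4 \left(- 3 c + c\right) = - 4 \left(- 2 c\right) = 8 c$)
$U{\left(a,S \right)} = - 2 S$
$G{\left(f \right)} = 2 f$
$A = -579$
$A G{\left(Q{\left(U{\left(O{\left(-3 \right)},u{\left(6 \right)} \right)},1 \right)} \right)} = - 579 \cdot 2 \left(-4\right) = \left(-579\right) \left(-8\right) = 4632$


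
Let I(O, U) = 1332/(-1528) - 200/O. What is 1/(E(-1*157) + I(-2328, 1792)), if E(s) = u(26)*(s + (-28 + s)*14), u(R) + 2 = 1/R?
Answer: 722553/3892797884 ≈ 0.00018561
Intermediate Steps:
I(O, U) = -333/382 - 200/O (I(O, U) = 1332*(-1/1528) - 200/O = -333/382 - 200/O)
u(R) = -2 + 1/R
E(s) = 9996/13 - 765*s/26 (E(s) = (-2 + 1/26)*(s + (-28 + s)*14) = (-2 + 1/26)*(s + (-392 + 14*s)) = -51*(-392 + 15*s)/26 = 9996/13 - 765*s/26)
1/(E(-1*157) + I(-2328, 1792)) = 1/((9996/13 - (-765)*157/26) + (-333/382 - 200/(-2328))) = 1/((9996/13 - 765/26*(-157)) + (-333/382 - 200*(-1/2328))) = 1/((9996/13 + 120105/26) + (-333/382 + 25/291)) = 1/(140097/26 - 87353/111162) = 1/(3892797884/722553) = 722553/3892797884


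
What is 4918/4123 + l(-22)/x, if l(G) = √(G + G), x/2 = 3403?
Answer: 4918/4123 + I*√11/3403 ≈ 1.1928 + 0.00097462*I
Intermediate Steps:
x = 6806 (x = 2*3403 = 6806)
l(G) = √2*√G (l(G) = √(2*G) = √2*√G)
4918/4123 + l(-22)/x = 4918/4123 + (√2*√(-22))/6806 = 4918*(1/4123) + (√2*(I*√22))*(1/6806) = 4918/4123 + (2*I*√11)*(1/6806) = 4918/4123 + I*√11/3403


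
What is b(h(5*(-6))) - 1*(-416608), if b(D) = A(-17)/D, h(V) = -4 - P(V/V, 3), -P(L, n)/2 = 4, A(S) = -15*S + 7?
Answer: 833347/2 ≈ 4.1667e+5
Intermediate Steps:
A(S) = 7 - 15*S
P(L, n) = -8 (P(L, n) = -2*4 = -8)
h(V) = 4 (h(V) = -4 - 1*(-8) = -4 + 8 = 4)
b(D) = 262/D (b(D) = (7 - 15*(-17))/D = (7 + 255)/D = 262/D)
b(h(5*(-6))) - 1*(-416608) = 262/4 - 1*(-416608) = 262*(¼) + 416608 = 131/2 + 416608 = 833347/2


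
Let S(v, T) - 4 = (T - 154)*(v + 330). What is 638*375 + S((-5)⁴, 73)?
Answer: 161899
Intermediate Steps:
S(v, T) = 4 + (-154 + T)*(330 + v) (S(v, T) = 4 + (T - 154)*(v + 330) = 4 + (-154 + T)*(330 + v))
638*375 + S((-5)⁴, 73) = 638*375 + (-50816 - 154*(-5)⁴ + 330*73 + 73*(-5)⁴) = 239250 + (-50816 - 154*625 + 24090 + 73*625) = 239250 + (-50816 - 96250 + 24090 + 45625) = 239250 - 77351 = 161899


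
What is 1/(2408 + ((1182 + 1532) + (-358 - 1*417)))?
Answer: 1/4347 ≈ 0.00023004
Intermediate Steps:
1/(2408 + ((1182 + 1532) + (-358 - 1*417))) = 1/(2408 + (2714 + (-358 - 417))) = 1/(2408 + (2714 - 775)) = 1/(2408 + 1939) = 1/4347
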